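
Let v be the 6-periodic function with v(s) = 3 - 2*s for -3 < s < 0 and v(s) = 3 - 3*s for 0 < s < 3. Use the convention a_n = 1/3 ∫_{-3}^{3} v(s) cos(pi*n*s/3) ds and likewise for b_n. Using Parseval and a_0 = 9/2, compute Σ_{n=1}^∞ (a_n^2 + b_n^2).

303/8

Parseval: a_0^2/2 + Σ_{n≥1} (a_n^2+b_n^2) = 1/3 ∫_{-3}^{3} v(s)^2 ds = 48.
Subtract a_0^2/2 = 81/8: Σ (a_n^2+b_n^2) = 303/8.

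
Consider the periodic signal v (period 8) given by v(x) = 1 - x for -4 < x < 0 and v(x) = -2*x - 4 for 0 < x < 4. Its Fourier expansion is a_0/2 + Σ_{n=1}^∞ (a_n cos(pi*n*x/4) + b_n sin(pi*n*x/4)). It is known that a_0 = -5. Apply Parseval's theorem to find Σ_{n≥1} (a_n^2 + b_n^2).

403/6

Parseval: a_0^2/2 + Σ_{n≥1} (a_n^2+b_n^2) = 1/4 ∫_{-4}^{4} v(x)^2 dx = 239/3.
Subtract a_0^2/2 = 25/2: Σ (a_n^2+b_n^2) = 403/6.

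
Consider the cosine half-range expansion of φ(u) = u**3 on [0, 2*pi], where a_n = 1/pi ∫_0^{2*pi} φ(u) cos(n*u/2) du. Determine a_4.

3*pi

a_4 = 1/pi ∫_0^{2*pi} (u**3) cos(2*u) du.
Integrating by parts three times (tabular method), an antiderivative of (u**3) cos(2*u) is u**3*sin(2*u)/2 + 3*u**2*cos(2*u)/4 - 3*u*sin(2*u)/4 - 3*cos(2*u)/8; evaluating from 0 to 2*pi: ∫_{0}^{2*pi} (u**3) cos(2*u) du = (-3/8 + 3*pi**2) - (-3/8) = 3*pi**2.
Hence a_4 = (1/pi)·(3*pi**2) = 3*pi.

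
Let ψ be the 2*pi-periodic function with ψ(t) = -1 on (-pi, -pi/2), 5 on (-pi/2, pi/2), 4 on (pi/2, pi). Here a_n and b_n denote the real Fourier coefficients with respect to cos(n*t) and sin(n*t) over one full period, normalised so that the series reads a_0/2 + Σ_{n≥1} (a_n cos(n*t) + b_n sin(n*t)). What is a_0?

a_0 = 1/pi ∫_{-pi}^{pi} ψ(t) dt = 1/pi · (13*pi/2) = 13/2.

13/2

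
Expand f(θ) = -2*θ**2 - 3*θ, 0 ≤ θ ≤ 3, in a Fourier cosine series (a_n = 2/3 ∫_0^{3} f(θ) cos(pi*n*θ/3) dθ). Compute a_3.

a_3 = 2/3 ∫_0^{3} (-2*θ**2 - 3*θ) cos(pi*θ) dθ.
Integrating by parts twice (tabular method), an antiderivative of (-2*θ**2 - 3*θ) cos(pi*θ) is -2*θ**2*sin(pi*θ)/pi - 3*θ*sin(pi*θ)/pi - 4*θ*cos(pi*θ)/pi**2 + 4*sin(pi*θ)/pi**3 - 3*cos(pi*θ)/pi**2; evaluating from 0 to 3: ∫_{0}^{3} (-2*θ**2 - 3*θ) cos(pi*θ) dθ = (15/pi**2) - (-3/pi**2) = 18/pi**2.
Hence a_3 = (2/3)·(18/pi**2) = 12/pi**2.

12/pi**2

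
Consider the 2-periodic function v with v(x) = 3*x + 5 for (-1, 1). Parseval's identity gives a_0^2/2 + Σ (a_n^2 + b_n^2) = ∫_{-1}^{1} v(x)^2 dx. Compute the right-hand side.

56

∫_{-1}^{1} v(x)^2 dx = 56.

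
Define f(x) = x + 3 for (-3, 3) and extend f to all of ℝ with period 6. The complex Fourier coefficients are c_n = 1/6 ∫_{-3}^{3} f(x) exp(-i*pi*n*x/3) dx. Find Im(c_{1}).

Since f is real-valued, Im(c_{1}) = -1/6 ∫_{-3}^{3} f(x) sin(pi*x/3) dx = -b_{1}/2.
Integrating by parts (boundary term plus one more integral), an antiderivative of (x + 3) sin(pi*x/3) is -3*x*cos(pi*x/3)/pi + 9*sin(pi*x/3)/pi**2 - 9*cos(pi*x/3)/pi; evaluating from -3 to 3: ∫_{-3}^{3} (x + 3) sin(pi*x/3) dx = (18/pi) - (0) = 18/pi.
Hence Im(c_{1}) = (-1/6)·(18/pi) = -3/pi.

-3/pi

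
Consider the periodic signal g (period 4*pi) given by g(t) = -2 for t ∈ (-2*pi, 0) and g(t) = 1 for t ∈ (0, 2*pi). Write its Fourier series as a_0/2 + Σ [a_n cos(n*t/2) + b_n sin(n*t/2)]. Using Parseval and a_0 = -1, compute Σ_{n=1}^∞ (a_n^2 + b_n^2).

9/2

Parseval: a_0^2/2 + Σ_{n≥1} (a_n^2+b_n^2) = (1/(2*pi)) ∫_{-2*pi}^{2*pi} g(t)^2 dt = 5.
Subtract a_0^2/2 = 1/2: Σ (a_n^2+b_n^2) = 9/2.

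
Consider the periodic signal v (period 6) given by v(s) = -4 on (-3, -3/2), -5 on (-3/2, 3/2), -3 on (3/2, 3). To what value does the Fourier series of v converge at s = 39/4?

-4

s = 39/4 differs from s = -9/4 by 2 full period(s), and the series is 6-periodic.
v is continuous at s = -9/4 with value -4, so the series converges to -4 there.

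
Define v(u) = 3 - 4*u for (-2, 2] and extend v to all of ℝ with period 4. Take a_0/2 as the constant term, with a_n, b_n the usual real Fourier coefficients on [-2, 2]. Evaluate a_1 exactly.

0

a_1 = 1/2 ∫_{-2}^{2} v(u) cos(pi*u/2) du.
Integrating by parts (boundary term plus one more integral), an antiderivative of (3 - 4*u) cos(pi*u/2) is -8*u*sin(pi*u/2)/pi + 6*sin(pi*u/2)/pi - 16*cos(pi*u/2)/pi**2; evaluating from -2 to 2: ∫_{-2}^{2} (3 - 4*u) cos(pi*u/2) du = (16/pi**2) - (16/pi**2) = 0.
Hence a_1 = (1/2)·(0) = 0.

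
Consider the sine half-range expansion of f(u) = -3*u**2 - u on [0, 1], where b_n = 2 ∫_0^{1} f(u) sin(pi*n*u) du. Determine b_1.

-8/pi + 24/pi**3

b_1 = 2 ∫_0^{1} (-3*u**2 - u) sin(pi*u) du.
Integrating by parts twice (tabular method), an antiderivative of (-3*u**2 - u) sin(pi*u) is 3*u**2*cos(pi*u)/pi - 6*u*sin(pi*u)/pi**2 + u*cos(pi*u)/pi - sin(pi*u)/pi**2 - 6*cos(pi*u)/pi**3; evaluating from 0 to 1: ∫_{0}^{1} (-3*u**2 - u) sin(pi*u) du = (-4/pi + 6/pi**3) - (-6/pi**3) = -4/pi + 12/pi**3.
Hence b_1 = 2·(-4/pi + 12/pi**3) = -8/pi + 24/pi**3.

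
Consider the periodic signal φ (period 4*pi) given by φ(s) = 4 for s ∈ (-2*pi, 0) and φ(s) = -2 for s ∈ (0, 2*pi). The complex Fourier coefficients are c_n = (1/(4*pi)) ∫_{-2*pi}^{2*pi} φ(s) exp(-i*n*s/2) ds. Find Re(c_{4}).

Since φ is real-valued, Re(c_{4}) = (1/(4*pi)) ∫_{-2*pi}^{2*pi} φ(s) cos(2*s) ds = a_{4}/2.
Split the integral at the breakpoints.
Directly, an antiderivative of (4) cos(2*s) is 2*sin(2*s); evaluating from -2*pi to 0: ∫_{-2*pi}^{0} (4) cos(2*s) ds = (0) - (0) = 0.
Directly, an antiderivative of (-2) cos(2*s) is -sin(2*s); evaluating from 0 to 2*pi: ∫_{0}^{2*pi} (-2) cos(2*s) ds = (0) - (0) = 0.
So ∫_{-2*pi}^{2*pi} φ(s) cos(2*s) ds = 0.
Hence Re(c_{4}) = (1/(4*pi))·(0) = 0.

0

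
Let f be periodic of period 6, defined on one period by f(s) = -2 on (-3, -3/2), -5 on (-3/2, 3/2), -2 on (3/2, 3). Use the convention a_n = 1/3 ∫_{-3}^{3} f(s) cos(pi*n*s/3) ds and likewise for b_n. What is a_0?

a_0 = 1/3 ∫_{-3}^{3} f(s) ds = 1/3 · (-21) = -7.

-7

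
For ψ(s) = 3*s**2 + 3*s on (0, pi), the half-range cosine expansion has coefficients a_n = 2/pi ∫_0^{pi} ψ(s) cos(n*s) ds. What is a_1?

-12 - 12/pi

a_1 = 2/pi ∫_0^{pi} (3*s**2 + 3*s) cos(s) ds.
Integrating by parts twice (tabular method), an antiderivative of (3*s**2 + 3*s) cos(s) is 3*s**2*sin(s) + 3*s*sin(s) + 6*s*cos(s) - 6*sin(s) + 3*cos(s); evaluating from 0 to pi: ∫_{0}^{pi} (3*s**2 + 3*s) cos(s) ds = (-6*pi - 3) - (3) = -6*pi - 6.
Hence a_1 = (2/pi)·(-6*pi - 6) = -12 - 12/pi.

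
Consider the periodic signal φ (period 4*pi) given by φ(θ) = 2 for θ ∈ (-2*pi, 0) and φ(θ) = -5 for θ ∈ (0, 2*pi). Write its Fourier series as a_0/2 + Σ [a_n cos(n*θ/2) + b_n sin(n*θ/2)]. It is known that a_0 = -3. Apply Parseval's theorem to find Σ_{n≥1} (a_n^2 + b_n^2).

49/2

Parseval: a_0^2/2 + Σ_{n≥1} (a_n^2+b_n^2) = (1/(2*pi)) ∫_{-2*pi}^{2*pi} φ(θ)^2 dθ = 29.
Subtract a_0^2/2 = 9/2: Σ (a_n^2+b_n^2) = 49/2.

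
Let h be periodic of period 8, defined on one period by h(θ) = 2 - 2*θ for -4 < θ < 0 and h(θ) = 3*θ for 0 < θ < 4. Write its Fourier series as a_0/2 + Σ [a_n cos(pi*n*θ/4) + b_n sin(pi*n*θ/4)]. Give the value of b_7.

b_7 = 1/4 ∫_{-4}^{4} h(θ) sin(7*pi*θ/4) dθ.
Split the integral at the breakpoints.
Integrating by parts (boundary term plus one more integral), an antiderivative of (2 - 2*θ) sin(7*pi*θ/4) is 8*θ*cos(7*pi*θ/4)/(7*pi) - 32*sin(7*pi*θ/4)/(49*pi**2) - 8*cos(7*pi*θ/4)/(7*pi); evaluating from -4 to 0: ∫_{-4}^{0} (2 - 2*θ) sin(7*pi*θ/4) dθ = (-8/(7*pi)) - (40/(7*pi)) = -48/(7*pi).
Integrating by parts (boundary term plus one more integral), an antiderivative of (3*θ) sin(7*pi*θ/4) is -12*θ*cos(7*pi*θ/4)/(7*pi) + 48*sin(7*pi*θ/4)/(49*pi**2); evaluating from 0 to 4: ∫_{0}^{4} (3*θ) sin(7*pi*θ/4) dθ = (48/(7*pi)) - (0) = 48/(7*pi).
Summing the pieces and multiplying by (1/4) gives b_7 = 0.

0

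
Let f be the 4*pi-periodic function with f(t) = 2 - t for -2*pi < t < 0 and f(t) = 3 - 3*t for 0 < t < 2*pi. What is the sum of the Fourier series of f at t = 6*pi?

t = 6*pi differs from t = 2*pi by 1 full period(s), and the series is 4*pi-periodic.
At t = 2*pi the one-sided limits are f(2*pi^-) = 3 - 6*pi and f(2*pi^+) = 2 + 2*pi.
By Dirichlet's theorem the series converges to their average, [(3 - 6*pi) + (2 + 2*pi)]/2 = 5/2 - 2*pi.

5/2 - 2*pi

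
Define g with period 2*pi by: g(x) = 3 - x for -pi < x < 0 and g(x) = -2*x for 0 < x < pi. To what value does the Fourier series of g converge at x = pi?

3/2 - pi/2

At x = pi the one-sided limits are g(pi^-) = -2*pi and g(pi^+) = 3 + pi.
By Dirichlet's theorem the series converges to their average, [(-2*pi) + (3 + pi)]/2 = 3/2 - pi/2.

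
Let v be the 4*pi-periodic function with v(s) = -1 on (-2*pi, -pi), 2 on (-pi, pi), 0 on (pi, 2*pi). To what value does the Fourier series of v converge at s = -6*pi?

-1/2

s = -6*pi differs from s = 2*pi by -2 full period(s), and the series is 4*pi-periodic.
At s = 2*pi the one-sided limits are v(2*pi^-) = 0 and v(2*pi^+) = -1.
By Dirichlet's theorem the series converges to their average, [(0) + (-1)]/2 = -1/2.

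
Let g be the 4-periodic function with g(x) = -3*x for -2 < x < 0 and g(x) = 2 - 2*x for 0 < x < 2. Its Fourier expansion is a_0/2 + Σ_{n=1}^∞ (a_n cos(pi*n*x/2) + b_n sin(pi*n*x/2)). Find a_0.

3

a_0 = 1/2 ∫_{-2}^{2} g(x) dx = 1/2 · (6) = 3.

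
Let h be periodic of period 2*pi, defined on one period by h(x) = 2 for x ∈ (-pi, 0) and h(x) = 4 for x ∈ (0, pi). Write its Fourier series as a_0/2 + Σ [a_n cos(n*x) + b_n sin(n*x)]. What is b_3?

b_3 = 1/pi ∫_{-pi}^{pi} h(x) sin(3*x) dx.
Split the integral at the breakpoints.
Directly, an antiderivative of (2) sin(3*x) is -2*cos(3*x)/3; evaluating from -pi to 0: ∫_{-pi}^{0} (2) sin(3*x) dx = (-2/3) - (2/3) = -4/3.
Directly, an antiderivative of (4) sin(3*x) is -4*cos(3*x)/3; evaluating from 0 to pi: ∫_{0}^{pi} (4) sin(3*x) dx = (4/3) - (-4/3) = 8/3.
Summing the pieces and multiplying by (1/pi) gives b_3 = 4/(3*pi).

4/(3*pi)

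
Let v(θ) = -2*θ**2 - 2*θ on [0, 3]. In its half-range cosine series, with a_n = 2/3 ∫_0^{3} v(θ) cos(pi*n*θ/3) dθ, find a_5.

a_5 = 2/3 ∫_0^{3} (-2*θ**2 - 2*θ) cos(5*pi*θ/3) dθ.
Integrating by parts twice (tabular method), an antiderivative of (-2*θ**2 - 2*θ) cos(5*pi*θ/3) is -6*θ**2*sin(5*pi*θ/3)/(5*pi) - 6*θ*sin(5*pi*θ/3)/(5*pi) - 36*θ*cos(5*pi*θ/3)/(25*pi**2) + 108*sin(5*pi*θ/3)/(125*pi**3) - 18*cos(5*pi*θ/3)/(25*pi**2); evaluating from 0 to 3: ∫_{0}^{3} (-2*θ**2 - 2*θ) cos(5*pi*θ/3) dθ = (126/(25*pi**2)) - (-18/(25*pi**2)) = 144/(25*pi**2).
Hence a_5 = (2/3)·(144/(25*pi**2)) = 96/(25*pi**2).

96/(25*pi**2)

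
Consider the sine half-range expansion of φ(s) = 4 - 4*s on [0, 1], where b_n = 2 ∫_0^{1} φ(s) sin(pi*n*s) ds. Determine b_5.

8/(5*pi)

b_5 = 2 ∫_0^{1} (4 - 4*s) sin(5*pi*s) ds.
Integrating by parts (boundary term plus one more integral), an antiderivative of (4 - 4*s) sin(5*pi*s) is 4*s*cos(5*pi*s)/(5*pi) - 4*sin(5*pi*s)/(25*pi**2) - 4*cos(5*pi*s)/(5*pi); evaluating from 0 to 1: ∫_{0}^{1} (4 - 4*s) sin(5*pi*s) ds = (0) - (-4/(5*pi)) = 4/(5*pi).
Hence b_5 = 2·(4/(5*pi)) = 8/(5*pi).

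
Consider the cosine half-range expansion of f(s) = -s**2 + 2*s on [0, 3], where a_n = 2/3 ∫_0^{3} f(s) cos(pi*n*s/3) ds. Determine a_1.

12/pi**2

a_1 = 2/3 ∫_0^{3} (-s**2 + 2*s) cos(pi*s/3) ds.
Integrating by parts twice (tabular method), an antiderivative of (-s**2 + 2*s) cos(pi*s/3) is -3*s**2*sin(pi*s/3)/pi + 6*s*sin(pi*s/3)/pi - 18*s*cos(pi*s/3)/pi**2 + 54*sin(pi*s/3)/pi**3 + 18*cos(pi*s/3)/pi**2; evaluating from 0 to 3: ∫_{0}^{3} (-s**2 + 2*s) cos(pi*s/3) ds = (36/pi**2) - (18/pi**2) = 18/pi**2.
Hence a_1 = (2/3)·(18/pi**2) = 12/pi**2.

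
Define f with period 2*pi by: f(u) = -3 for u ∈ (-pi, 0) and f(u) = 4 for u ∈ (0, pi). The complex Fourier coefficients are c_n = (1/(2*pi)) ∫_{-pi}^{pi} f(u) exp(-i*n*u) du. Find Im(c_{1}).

-7/pi

Since f is real-valued, Im(c_{1}) = -(1/(2*pi)) ∫_{-pi}^{pi} f(u) sin(u) du = -b_{1}/2.
Split the integral at the breakpoints.
Directly, an antiderivative of (-3) sin(u) is 3*cos(u); evaluating from -pi to 0: ∫_{-pi}^{0} (-3) sin(u) du = (3) - (-3) = 6.
Directly, an antiderivative of (4) sin(u) is -4*cos(u); evaluating from 0 to pi: ∫_{0}^{pi} (4) sin(u) du = (4) - (-4) = 8.
So ∫_{-pi}^{pi} f(u) sin(u) du = 14.
Hence Im(c_{1}) = (-1/(2*pi))·(14) = -7/pi.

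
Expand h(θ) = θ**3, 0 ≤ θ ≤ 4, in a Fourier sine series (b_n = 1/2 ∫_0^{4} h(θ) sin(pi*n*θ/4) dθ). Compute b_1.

b_1 = 1/2 ∫_0^{4} (θ**3) sin(pi*θ/4) dθ.
Integrating by parts three times (tabular method), an antiderivative of (θ**3) sin(pi*θ/4) is -4*θ**3*cos(pi*θ/4)/pi + 48*θ**2*sin(pi*θ/4)/pi**2 + 384*θ*cos(pi*θ/4)/pi**3 - 1536*sin(pi*θ/4)/pi**4; evaluating from 0 to 4: ∫_{0}^{4} (θ**3) sin(pi*θ/4) dθ = (-1536/pi**3 + 256/pi) - (0) = -1536/pi**3 + 256/pi.
Hence b_1 = (1/2)·(-1536/pi**3 + 256/pi) = -768/pi**3 + 128/pi.

-768/pi**3 + 128/pi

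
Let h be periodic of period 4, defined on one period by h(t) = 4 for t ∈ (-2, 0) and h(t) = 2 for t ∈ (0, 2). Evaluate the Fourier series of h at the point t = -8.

t = -8 differs from t = 0 by -2 full period(s), and the series is 4-periodic.
At t = 0 the one-sided limits are h(0^-) = 4 and h(0^+) = 2.
By Dirichlet's theorem the series converges to their average, [(4) + (2)]/2 = 3.

3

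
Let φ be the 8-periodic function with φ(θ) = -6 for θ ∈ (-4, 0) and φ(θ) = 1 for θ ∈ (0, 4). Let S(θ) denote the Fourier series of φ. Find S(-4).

At θ = -4 the one-sided limits are φ(-4^-) = 1 and φ(-4^+) = -6.
By Dirichlet's theorem the series converges to their average, [(1) + (-6)]/2 = -5/2.

-5/2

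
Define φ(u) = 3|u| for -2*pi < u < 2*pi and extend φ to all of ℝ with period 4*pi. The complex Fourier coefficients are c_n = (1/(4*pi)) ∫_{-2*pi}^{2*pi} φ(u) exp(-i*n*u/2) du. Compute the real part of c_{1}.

Since φ is real-valued, Re(c_{1}) = (1/(4*pi)) ∫_{-2*pi}^{2*pi} φ(u) cos(u/2) du = a_{1}/2.
φ is even and cos(u/2) is even, so the integrand is even: ∫_{-2*pi}^{2*pi} φ(u) cos(u/2) du = 2∫_0^{2*pi} φ(u) cos(u/2) du.
Integrating by parts (boundary term plus one more integral), an antiderivative of (3*u) cos(u/2) is 6*u*sin(u/2) + 12*cos(u/2); evaluating from 0 to 2*pi: ∫_{0}^{2*pi} (3*u) cos(u/2) du = (-12) - (12) = -24.
So ∫_{-2*pi}^{2*pi} φ(u) cos(u/2) du = -48.
Hence Re(c_{1}) = (1/(4*pi))·(-48) = -12/pi.

-12/pi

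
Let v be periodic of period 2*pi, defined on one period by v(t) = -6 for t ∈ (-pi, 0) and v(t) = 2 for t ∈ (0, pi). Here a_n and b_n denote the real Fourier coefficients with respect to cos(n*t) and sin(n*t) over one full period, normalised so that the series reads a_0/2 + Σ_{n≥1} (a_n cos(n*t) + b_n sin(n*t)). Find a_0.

-4

a_0 = 1/pi ∫_{-pi}^{pi} v(t) dt = 1/pi · (-4*pi) = -4.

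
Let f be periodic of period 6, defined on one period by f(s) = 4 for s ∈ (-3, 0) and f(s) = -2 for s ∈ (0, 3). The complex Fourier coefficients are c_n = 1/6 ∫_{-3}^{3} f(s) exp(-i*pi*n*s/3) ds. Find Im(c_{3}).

Since f is real-valued, Im(c_{3}) = -1/6 ∫_{-3}^{3} f(s) sin(pi*s) ds = -b_{3}/2.
Split the integral at the breakpoints.
Directly, an antiderivative of (4) sin(pi*s) is -4*cos(pi*s)/pi; evaluating from -3 to 0: ∫_{-3}^{0} (4) sin(pi*s) ds = (-4/pi) - (4/pi) = -8/pi.
Directly, an antiderivative of (-2) sin(pi*s) is 2*cos(pi*s)/pi; evaluating from 0 to 3: ∫_{0}^{3} (-2) sin(pi*s) ds = (-2/pi) - (2/pi) = -4/pi.
So ∫_{-3}^{3} f(s) sin(pi*s) ds = -12/pi.
Hence Im(c_{3}) = (-1/6)·(-12/pi) = 2/pi.

2/pi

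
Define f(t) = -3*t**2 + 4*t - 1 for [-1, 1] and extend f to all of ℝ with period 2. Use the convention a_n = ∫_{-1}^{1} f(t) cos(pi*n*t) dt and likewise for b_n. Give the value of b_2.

-4/pi

b_2 = ∫_{-1}^{1} f(t) sin(2*pi*t) dt.
Integrating by parts twice (tabular method), an antiderivative of (-3*t**2 + 4*t - 1) sin(2*pi*t) is 3*t**2*cos(2*pi*t)/(2*pi) - 3*t*sin(2*pi*t)/(2*pi**2) - 2*t*cos(2*pi*t)/pi + sin(2*pi*t)/pi**2 - 3*cos(2*pi*t)/(4*pi**3) + cos(2*pi*t)/(2*pi); evaluating from -1 to 1: ∫_{-1}^{1} (-3*t**2 + 4*t - 1) sin(2*pi*t) dt = (-3/(4*pi**3)) - (-3/(4*pi**3) + 4/pi) = -4/pi.
Hence b_2 = -4/pi.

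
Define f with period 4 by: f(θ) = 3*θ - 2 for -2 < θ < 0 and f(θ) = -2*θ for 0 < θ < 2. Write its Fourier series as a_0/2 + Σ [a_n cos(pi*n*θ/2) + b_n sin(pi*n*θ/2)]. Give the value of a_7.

20/(49*pi**2)

a_7 = 1/2 ∫_{-2}^{2} f(θ) cos(7*pi*θ/2) dθ.
Split the integral at the breakpoints.
Integrating by parts (boundary term plus one more integral), an antiderivative of (3*θ - 2) cos(7*pi*θ/2) is 6*θ*sin(7*pi*θ/2)/(7*pi) - 4*sin(7*pi*θ/2)/(7*pi) + 12*cos(7*pi*θ/2)/(49*pi**2); evaluating from -2 to 0: ∫_{-2}^{0} (3*θ - 2) cos(7*pi*θ/2) dθ = (12/(49*pi**2)) - (-12/(49*pi**2)) = 24/(49*pi**2).
Integrating by parts (boundary term plus one more integral), an antiderivative of (-2*θ) cos(7*pi*θ/2) is -4*θ*sin(7*pi*θ/2)/(7*pi) - 8*cos(7*pi*θ/2)/(49*pi**2); evaluating from 0 to 2: ∫_{0}^{2} (-2*θ) cos(7*pi*θ/2) dθ = (8/(49*pi**2)) - (-8/(49*pi**2)) = 16/(49*pi**2).
Summing the pieces and multiplying by (1/2) gives a_7 = 20/(49*pi**2).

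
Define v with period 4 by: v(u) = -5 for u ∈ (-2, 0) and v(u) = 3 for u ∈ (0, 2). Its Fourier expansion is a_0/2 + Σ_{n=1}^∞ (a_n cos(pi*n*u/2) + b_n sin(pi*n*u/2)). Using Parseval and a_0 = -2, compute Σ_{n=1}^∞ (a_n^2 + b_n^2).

32

Parseval: a_0^2/2 + Σ_{n≥1} (a_n^2+b_n^2) = 1/2 ∫_{-2}^{2} v(u)^2 du = 34.
Subtract a_0^2/2 = 2: Σ (a_n^2+b_n^2) = 32.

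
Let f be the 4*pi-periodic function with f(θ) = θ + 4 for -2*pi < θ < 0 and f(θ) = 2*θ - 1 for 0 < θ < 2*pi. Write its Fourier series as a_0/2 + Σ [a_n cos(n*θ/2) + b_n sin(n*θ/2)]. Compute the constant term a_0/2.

a_0 = (1/(2*pi)) ∫_{-2*pi}^{2*pi} f(θ) dθ = (1/(2*pi)) · (2*pi*(3 + pi)) = 3 + pi.
So the constant term a_0/2 = 3/2 + pi/2.

3/2 + pi/2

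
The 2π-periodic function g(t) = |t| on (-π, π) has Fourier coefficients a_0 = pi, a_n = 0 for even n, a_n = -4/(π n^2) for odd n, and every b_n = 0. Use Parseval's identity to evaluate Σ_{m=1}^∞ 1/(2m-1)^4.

pi**4/96

Parseval: a_0^2/2 + Σ a_n^2 = (1/π) ∫_{-π}^{π} g(t)^2 dt = 2*pi**2/3.
Subtract a_0^2/2 = pi**2/2: Σ a_n^2 = pi**2/6.
Only odd n contribute, with a_n^2 = 16/(π^2 n^4), so Σ_{m≥1} 1/(2m-1)^4 = π^2·(pi**2/6)/16 = pi**4/96.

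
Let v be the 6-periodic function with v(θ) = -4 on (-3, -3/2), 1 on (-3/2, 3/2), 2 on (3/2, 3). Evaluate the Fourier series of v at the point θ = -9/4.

-4

v is continuous at θ = -9/4 with value -4, so the series converges to -4 there.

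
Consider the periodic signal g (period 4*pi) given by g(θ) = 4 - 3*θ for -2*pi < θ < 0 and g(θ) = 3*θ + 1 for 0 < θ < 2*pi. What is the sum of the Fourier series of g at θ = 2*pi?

At θ = 2*pi the one-sided limits are g(2*pi^-) = 1 + 6*pi and g(2*pi^+) = 4 + 6*pi.
By Dirichlet's theorem the series converges to their average, [(1 + 6*pi) + (4 + 6*pi)]/2 = 5/2 + 6*pi.

5/2 + 6*pi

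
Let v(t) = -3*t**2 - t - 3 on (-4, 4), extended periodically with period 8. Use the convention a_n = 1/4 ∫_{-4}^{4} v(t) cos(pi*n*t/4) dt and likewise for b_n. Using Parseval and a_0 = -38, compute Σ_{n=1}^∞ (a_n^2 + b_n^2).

6304/15

Parseval: a_0^2/2 + Σ_{n≥1} (a_n^2+b_n^2) = 1/4 ∫_{-4}^{4} v(t)^2 dt = 17134/15.
Subtract a_0^2/2 = 722: Σ (a_n^2+b_n^2) = 6304/15.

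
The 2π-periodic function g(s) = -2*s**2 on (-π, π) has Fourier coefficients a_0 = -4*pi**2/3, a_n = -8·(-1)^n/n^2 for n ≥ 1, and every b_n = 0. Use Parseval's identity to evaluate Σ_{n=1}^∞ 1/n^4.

pi**4/90

Parseval: a_0^2/2 + Σ a_n^2 = (1/π) ∫_{-π}^{π} g(s)^2 ds = 8*pi**4/5.
Subtract a_0^2/2 = 8*pi**4/9: Σ a_n^2 = 32*pi**4/45.
Since a_n^2 = 64/n^4, Σ 1/n^4 = pi**4/90.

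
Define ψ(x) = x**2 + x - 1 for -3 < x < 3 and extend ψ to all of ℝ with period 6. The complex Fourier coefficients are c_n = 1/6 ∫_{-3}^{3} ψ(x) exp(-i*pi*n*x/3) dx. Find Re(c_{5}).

-18/(25*pi**2)

Since ψ is real-valued, Re(c_{5}) = 1/6 ∫_{-3}^{3} ψ(x) cos(5*pi*x/3) dx = a_{5}/2.
Integrating by parts twice (tabular method), an antiderivative of (x**2 + x - 1) cos(5*pi*x/3) is 3*x**2*sin(5*pi*x/3)/(5*pi) + 3*x*sin(5*pi*x/3)/(5*pi) + 18*x*cos(5*pi*x/3)/(25*pi**2) - 3*sin(5*pi*x/3)/(5*pi) - 54*sin(5*pi*x/3)/(125*pi**3) + 9*cos(5*pi*x/3)/(25*pi**2); evaluating from -3 to 3: ∫_{-3}^{3} (x**2 + x - 1) cos(5*pi*x/3) dx = (-63/(25*pi**2)) - (9/(5*pi**2)) = -108/(25*pi**2).
Hence Re(c_{5}) = (1/6)·(-108/(25*pi**2)) = -18/(25*pi**2).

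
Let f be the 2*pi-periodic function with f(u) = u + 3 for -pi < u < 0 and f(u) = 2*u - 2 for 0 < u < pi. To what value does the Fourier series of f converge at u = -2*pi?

1/2

u = -2*pi differs from u = 0 by -1 full period(s), and the series is 2*pi-periodic.
At u = 0 the one-sided limits are f(0^-) = 3 and f(0^+) = -2.
By Dirichlet's theorem the series converges to their average, [(3) + (-2)]/2 = 1/2.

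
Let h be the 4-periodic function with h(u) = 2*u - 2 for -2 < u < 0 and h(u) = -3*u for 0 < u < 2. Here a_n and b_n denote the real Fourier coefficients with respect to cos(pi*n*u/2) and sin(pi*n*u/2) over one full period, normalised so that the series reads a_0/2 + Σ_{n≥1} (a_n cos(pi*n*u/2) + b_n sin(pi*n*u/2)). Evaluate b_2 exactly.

b_2 = 1/2 ∫_{-2}^{2} h(u) sin(pi*u) du.
Split the integral at the breakpoints.
Integrating by parts (boundary term plus one more integral), an antiderivative of (2*u - 2) sin(pi*u) is -2*u*cos(pi*u)/pi + 2*sin(pi*u)/pi**2 + 2*cos(pi*u)/pi; evaluating from -2 to 0: ∫_{-2}^{0} (2*u - 2) sin(pi*u) du = (2/pi) - (6/pi) = -4/pi.
Integrating by parts (boundary term plus one more integral), an antiderivative of (-3*u) sin(pi*u) is 3*u*cos(pi*u)/pi - 3*sin(pi*u)/pi**2; evaluating from 0 to 2: ∫_{0}^{2} (-3*u) sin(pi*u) du = (6/pi) - (0) = 6/pi.
Summing the pieces and multiplying by (1/2) gives b_2 = 1/pi.

1/pi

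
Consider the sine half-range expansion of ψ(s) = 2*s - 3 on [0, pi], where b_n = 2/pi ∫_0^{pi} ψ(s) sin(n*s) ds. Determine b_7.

4*(-3 + pi)/(7*pi)

b_7 = 2/pi ∫_0^{pi} (2*s - 3) sin(7*s) ds.
Integrating by parts (boundary term plus one more integral), an antiderivative of (2*s - 3) sin(7*s) is -2*s*cos(7*s)/7 + 2*sin(7*s)/49 + 3*cos(7*s)/7; evaluating from 0 to pi: ∫_{0}^{pi} (2*s - 3) sin(7*s) ds = (-3/7 + 2*pi/7) - (3/7) = -6/7 + 2*pi/7.
Hence b_7 = (2/pi)·(-6/7 + 2*pi/7) = 4*(-3 + pi)/(7*pi).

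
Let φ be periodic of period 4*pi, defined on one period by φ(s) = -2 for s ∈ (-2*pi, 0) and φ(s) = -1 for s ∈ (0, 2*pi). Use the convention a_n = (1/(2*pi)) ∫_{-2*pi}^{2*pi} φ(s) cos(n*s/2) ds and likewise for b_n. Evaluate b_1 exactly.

2/pi

b_1 = (1/(2*pi)) ∫_{-2*pi}^{2*pi} φ(s) sin(s/2) ds.
Split the integral at the breakpoints.
Directly, an antiderivative of (-2) sin(s/2) is 4*cos(s/2); evaluating from -2*pi to 0: ∫_{-2*pi}^{0} (-2) sin(s/2) ds = (4) - (-4) = 8.
Directly, an antiderivative of (-1) sin(s/2) is 2*cos(s/2); evaluating from 0 to 2*pi: ∫_{0}^{2*pi} (-1) sin(s/2) ds = (-2) - (2) = -4.
Summing the pieces and multiplying by (1/(2*pi)) gives b_1 = 2/pi.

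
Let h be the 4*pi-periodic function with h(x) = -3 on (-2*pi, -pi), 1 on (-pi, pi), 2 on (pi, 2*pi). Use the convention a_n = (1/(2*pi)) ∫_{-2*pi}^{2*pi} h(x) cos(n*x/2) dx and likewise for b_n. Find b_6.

-5/(3*pi)

b_6 = (1/(2*pi)) ∫_{-2*pi}^{2*pi} h(x) sin(3*x) dx.
Split the integral at the breakpoints.
Directly, an antiderivative of (-3) sin(3*x) is cos(3*x); evaluating from -2*pi to -pi: ∫_{-2*pi}^{-pi} (-3) sin(3*x) dx = (-1) - (1) = -2.
Directly, an antiderivative of (1) sin(3*x) is -cos(3*x)/3; evaluating from -pi to pi: ∫_{-pi}^{pi} (1) sin(3*x) dx = (1/3) - (1/3) = 0.
Directly, an antiderivative of (2) sin(3*x) is -2*cos(3*x)/3; evaluating from pi to 2*pi: ∫_{pi}^{2*pi} (2) sin(3*x) dx = (-2/3) - (2/3) = -4/3.
Summing the pieces and multiplying by (1/(2*pi)) gives b_6 = -5/(3*pi).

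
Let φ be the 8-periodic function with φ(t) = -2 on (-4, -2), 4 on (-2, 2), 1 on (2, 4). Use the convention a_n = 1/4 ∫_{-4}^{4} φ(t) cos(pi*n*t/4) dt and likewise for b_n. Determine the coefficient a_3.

a_3 = 1/4 ∫_{-4}^{4} φ(t) cos(3*pi*t/4) dt.
Split the integral at the breakpoints.
Directly, an antiderivative of (-2) cos(3*pi*t/4) is -8*sin(3*pi*t/4)/(3*pi); evaluating from -4 to -2: ∫_{-4}^{-2} (-2) cos(3*pi*t/4) dt = (-8/(3*pi)) - (0) = -8/(3*pi).
Directly, an antiderivative of (4) cos(3*pi*t/4) is 16*sin(3*pi*t/4)/(3*pi); evaluating from -2 to 2: ∫_{-2}^{2} (4) cos(3*pi*t/4) dt = (-16/(3*pi)) - (16/(3*pi)) = -32/(3*pi).
Directly, an antiderivative of (1) cos(3*pi*t/4) is 4*sin(3*pi*t/4)/(3*pi); evaluating from 2 to 4: ∫_{2}^{4} (1) cos(3*pi*t/4) dt = (0) - (-4/(3*pi)) = 4/(3*pi).
Summing the pieces and multiplying by (1/4) gives a_3 = -3/pi.

-3/pi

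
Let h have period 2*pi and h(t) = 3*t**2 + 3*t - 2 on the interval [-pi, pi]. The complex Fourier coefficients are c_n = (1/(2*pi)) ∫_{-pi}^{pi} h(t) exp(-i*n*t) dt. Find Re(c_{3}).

Since h is real-valued, Re(c_{3}) = (1/(2*pi)) ∫_{-pi}^{pi} h(t) cos(3*t) dt = a_{3}/2.
Integrating by parts twice (tabular method), an antiderivative of (3*t**2 + 3*t - 2) cos(3*t) is t**2*sin(3*t) + t*sin(3*t) + 2*t*cos(3*t)/3 - 8*sin(3*t)/9 + cos(3*t)/3; evaluating from -pi to pi: ∫_{-pi}^{pi} (3*t**2 + 3*t - 2) cos(3*t) dt = (-2*pi/3 - 1/3) - (-1/3 + 2*pi/3) = -4*pi/3.
Hence Re(c_{3}) = (1/(2*pi))·(-4*pi/3) = -2/3.

-2/3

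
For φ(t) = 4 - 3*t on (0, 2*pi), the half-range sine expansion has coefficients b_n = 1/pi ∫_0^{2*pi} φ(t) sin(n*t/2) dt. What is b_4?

3

b_4 = 1/pi ∫_0^{2*pi} (4 - 3*t) sin(2*t) dt.
Integrating by parts (boundary term plus one more integral), an antiderivative of (4 - 3*t) sin(2*t) is 3*t*cos(2*t)/2 - 3*sin(2*t)/4 - 2*cos(2*t); evaluating from 0 to 2*pi: ∫_{0}^{2*pi} (4 - 3*t) sin(2*t) dt = (-2 + 3*pi) - (-2) = 3*pi.
Hence b_4 = (1/pi)·(3*pi) = 3.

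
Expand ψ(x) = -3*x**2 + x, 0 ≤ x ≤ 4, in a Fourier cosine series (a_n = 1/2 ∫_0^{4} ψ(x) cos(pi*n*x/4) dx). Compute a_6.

-16/(3*pi**2)

a_6 = 1/2 ∫_0^{4} (-3*x**2 + x) cos(3*pi*x/2) dx.
Integrating by parts twice (tabular method), an antiderivative of (-3*x**2 + x) cos(3*pi*x/2) is -2*x**2*sin(3*pi*x/2)/pi + 2*x*sin(3*pi*x/2)/(3*pi) - 8*x*cos(3*pi*x/2)/(3*pi**2) + 16*sin(3*pi*x/2)/(9*pi**3) + 4*cos(3*pi*x/2)/(9*pi**2); evaluating from 0 to 4: ∫_{0}^{4} (-3*x**2 + x) cos(3*pi*x/2) dx = (-92/(9*pi**2)) - (4/(9*pi**2)) = -32/(3*pi**2).
Hence a_6 = (1/2)·(-32/(3*pi**2)) = -16/(3*pi**2).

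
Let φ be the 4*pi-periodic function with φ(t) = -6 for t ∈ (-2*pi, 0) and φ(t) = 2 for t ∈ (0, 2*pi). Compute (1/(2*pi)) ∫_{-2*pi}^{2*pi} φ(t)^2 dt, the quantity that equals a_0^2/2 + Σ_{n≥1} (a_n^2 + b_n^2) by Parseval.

(1/(2*pi)) ∫_{-2*pi}^{2*pi} φ(t)^2 dt = (1/(2*pi)) · (80*pi) = 40.

40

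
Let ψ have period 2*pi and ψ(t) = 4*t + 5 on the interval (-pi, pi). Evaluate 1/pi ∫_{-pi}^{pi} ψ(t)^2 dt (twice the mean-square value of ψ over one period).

1/pi ∫_{-pi}^{pi} ψ(t)^2 dt = 1/pi · (50*pi + 32*pi**3/3) = 50 + 32*pi**2/3.

50 + 32*pi**2/3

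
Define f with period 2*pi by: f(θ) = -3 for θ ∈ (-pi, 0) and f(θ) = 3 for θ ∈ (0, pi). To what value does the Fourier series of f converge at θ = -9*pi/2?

-3

θ = -9*pi/2 differs from θ = -pi/2 by -2 full period(s), and the series is 2*pi-periodic.
f is continuous at θ = -pi/2 with value -3, so the series converges to -3 there.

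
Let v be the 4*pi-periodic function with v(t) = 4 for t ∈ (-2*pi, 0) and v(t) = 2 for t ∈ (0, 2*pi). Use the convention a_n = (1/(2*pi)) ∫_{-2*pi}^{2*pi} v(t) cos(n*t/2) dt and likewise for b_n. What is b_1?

b_1 = (1/(2*pi)) ∫_{-2*pi}^{2*pi} v(t) sin(t/2) dt.
Split the integral at the breakpoints.
Directly, an antiderivative of (4) sin(t/2) is -8*cos(t/2); evaluating from -2*pi to 0: ∫_{-2*pi}^{0} (4) sin(t/2) dt = (-8) - (8) = -16.
Directly, an antiderivative of (2) sin(t/2) is -4*cos(t/2); evaluating from 0 to 2*pi: ∫_{0}^{2*pi} (2) sin(t/2) dt = (4) - (-4) = 8.
Summing the pieces and multiplying by (1/(2*pi)) gives b_1 = -4/pi.

-4/pi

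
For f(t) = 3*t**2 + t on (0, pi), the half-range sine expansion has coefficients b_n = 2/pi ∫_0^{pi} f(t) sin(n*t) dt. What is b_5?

b_5 = 2/pi ∫_0^{pi} (3*t**2 + t) sin(5*t) dt.
Integrating by parts twice (tabular method), an antiderivative of (3*t**2 + t) sin(5*t) is -3*t**2*cos(5*t)/5 + 6*t*sin(5*t)/25 - t*cos(5*t)/5 + sin(5*t)/25 + 6*cos(5*t)/125; evaluating from 0 to pi: ∫_{0}^{pi} (3*t**2 + t) sin(5*t) dt = (-6/125 + pi/5 + 3*pi**2/5) - (6/125) = -12/125 + pi/5 + 3*pi**2/5.
Hence b_5 = (2/pi)·(-12/125 + pi/5 + 3*pi**2/5) = 2*(-12 + 25*pi + 75*pi**2)/(125*pi).

2*(-12 + 25*pi + 75*pi**2)/(125*pi)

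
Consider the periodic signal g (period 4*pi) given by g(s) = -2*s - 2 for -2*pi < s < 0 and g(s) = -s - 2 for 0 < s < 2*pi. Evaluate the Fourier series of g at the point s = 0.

g is continuous at s = 0 with value -2, so the series converges to -2 there.

-2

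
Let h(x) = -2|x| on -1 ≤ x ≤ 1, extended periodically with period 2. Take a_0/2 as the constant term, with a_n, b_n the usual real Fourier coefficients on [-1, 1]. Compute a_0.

a_0 = ∫_{-1}^{1} h(x) dx = -2.

-2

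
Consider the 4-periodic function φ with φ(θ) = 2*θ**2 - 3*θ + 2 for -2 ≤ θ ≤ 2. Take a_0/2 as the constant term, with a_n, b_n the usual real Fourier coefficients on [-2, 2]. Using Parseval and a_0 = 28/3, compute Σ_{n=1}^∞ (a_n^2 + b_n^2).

Parseval: a_0^2/2 + Σ_{n≥1} (a_n^2+b_n^2) = 1/2 ∫_{-2}^{2} φ(θ)^2 dθ = 1184/15.
Subtract a_0^2/2 = 392/9: Σ (a_n^2+b_n^2) = 1592/45.

1592/45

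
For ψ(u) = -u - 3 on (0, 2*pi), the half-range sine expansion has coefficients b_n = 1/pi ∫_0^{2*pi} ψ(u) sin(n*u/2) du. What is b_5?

b_5 = 1/pi ∫_0^{2*pi} (-u - 3) sin(5*u/2) du.
Integrating by parts (boundary term plus one more integral), an antiderivative of (-u - 3) sin(5*u/2) is 2*u*cos(5*u/2)/5 - 4*sin(5*u/2)/25 + 6*cos(5*u/2)/5; evaluating from 0 to 2*pi: ∫_{0}^{2*pi} (-u - 3) sin(5*u/2) du = (-4*pi/5 - 6/5) - (6/5) = -4*pi/5 - 12/5.
Hence b_5 = (1/pi)·(-4*pi/5 - 12/5) = 4*(-pi - 3)/(5*pi).

4*(-pi - 3)/(5*pi)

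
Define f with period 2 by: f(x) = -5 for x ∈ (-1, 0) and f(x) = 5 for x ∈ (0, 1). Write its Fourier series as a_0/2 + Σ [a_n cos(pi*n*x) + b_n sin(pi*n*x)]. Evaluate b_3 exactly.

20/(3*pi)

b_3 = ∫_{-1}^{1} f(x) sin(3*pi*x) dx.
f is odd and sin(3*pi*x) is odd, so the integrand is even and b_3 = 2 ∫_0^{1} f(x) sin(3*pi*x) dx.
Directly, an antiderivative of (5) sin(3*pi*x) is -5*cos(3*pi*x)/(3*pi); evaluating from 0 to 1: ∫_{0}^{1} (5) sin(3*pi*x) dx = (5/(3*pi)) - (-5/(3*pi)) = 10/(3*pi).
Hence b_3 = 2·(10/(3*pi)) = 20/(3*pi).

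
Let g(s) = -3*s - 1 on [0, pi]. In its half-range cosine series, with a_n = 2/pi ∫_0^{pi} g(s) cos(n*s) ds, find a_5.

a_5 = 2/pi ∫_0^{pi} (-3*s - 1) cos(5*s) ds.
Integrating by parts (boundary term plus one more integral), an antiderivative of (-3*s - 1) cos(5*s) is -3*s*sin(5*s)/5 - sin(5*s)/5 - 3*cos(5*s)/25; evaluating from 0 to pi: ∫_{0}^{pi} (-3*s - 1) cos(5*s) ds = (3/25) - (-3/25) = 6/25.
Hence a_5 = (2/pi)·(6/25) = 12/(25*pi).

12/(25*pi)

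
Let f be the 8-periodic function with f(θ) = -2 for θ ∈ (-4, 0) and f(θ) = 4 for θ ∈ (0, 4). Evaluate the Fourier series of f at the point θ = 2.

4

f is continuous at θ = 2 with value 4, so the series converges to 4 there.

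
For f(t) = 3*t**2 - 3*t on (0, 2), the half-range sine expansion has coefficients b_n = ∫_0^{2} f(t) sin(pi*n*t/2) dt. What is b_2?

b_2 = ∫_0^{2} (3*t**2 - 3*t) sin(pi*t) dt.
Integrating by parts twice (tabular method), an antiderivative of (3*t**2 - 3*t) sin(pi*t) is -3*t**2*cos(pi*t)/pi + 6*t*sin(pi*t)/pi**2 + 3*t*cos(pi*t)/pi - 3*sin(pi*t)/pi**2 + 6*cos(pi*t)/pi**3; evaluating from 0 to 2: ∫_{0}^{2} (3*t**2 - 3*t) sin(pi*t) dt = (-6/pi + 6/pi**3) - (6/pi**3) = -6/pi.
Hence b_2 = -6/pi.

-6/pi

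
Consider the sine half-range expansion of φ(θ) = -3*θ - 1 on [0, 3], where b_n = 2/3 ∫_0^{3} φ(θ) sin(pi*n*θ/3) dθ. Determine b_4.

b_4 = 2/3 ∫_0^{3} (-3*θ - 1) sin(4*pi*θ/3) dθ.
Integrating by parts (boundary term plus one more integral), an antiderivative of (-3*θ - 1) sin(4*pi*θ/3) is 9*θ*cos(4*pi*θ/3)/(4*pi) - 27*sin(4*pi*θ/3)/(16*pi**2) + 3*cos(4*pi*θ/3)/(4*pi); evaluating from 0 to 3: ∫_{0}^{3} (-3*θ - 1) sin(4*pi*θ/3) dθ = (15/(2*pi)) - (3/(4*pi)) = 27/(4*pi).
Hence b_4 = (2/3)·(27/(4*pi)) = 9/(2*pi).

9/(2*pi)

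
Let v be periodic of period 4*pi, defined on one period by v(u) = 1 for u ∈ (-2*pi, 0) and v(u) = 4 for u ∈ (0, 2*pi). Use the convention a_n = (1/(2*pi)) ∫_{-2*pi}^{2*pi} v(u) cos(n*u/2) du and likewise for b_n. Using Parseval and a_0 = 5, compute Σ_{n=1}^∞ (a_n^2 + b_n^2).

9/2

Parseval: a_0^2/2 + Σ_{n≥1} (a_n^2+b_n^2) = (1/(2*pi)) ∫_{-2*pi}^{2*pi} v(u)^2 du = 17.
Subtract a_0^2/2 = 25/2: Σ (a_n^2+b_n^2) = 9/2.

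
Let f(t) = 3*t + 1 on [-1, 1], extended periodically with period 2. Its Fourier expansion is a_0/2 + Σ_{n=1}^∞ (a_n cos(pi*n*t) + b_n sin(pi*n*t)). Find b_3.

2/pi

b_3 = ∫_{-1}^{1} f(t) sin(3*pi*t) dt.
Integrating by parts (boundary term plus one more integral), an antiderivative of (3*t + 1) sin(3*pi*t) is -t*cos(3*pi*t)/pi + sin(3*pi*t)/(3*pi**2) - cos(3*pi*t)/(3*pi); evaluating from -1 to 1: ∫_{-1}^{1} (3*t + 1) sin(3*pi*t) dt = (4/(3*pi)) - (-2/(3*pi)) = 2/pi.
Hence b_3 = 2/pi.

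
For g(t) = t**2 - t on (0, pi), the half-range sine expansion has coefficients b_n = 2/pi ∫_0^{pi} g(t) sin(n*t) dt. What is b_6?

1/3 - pi/3

b_6 = 2/pi ∫_0^{pi} (t**2 - t) sin(6*t) dt.
Integrating by parts twice (tabular method), an antiderivative of (t**2 - t) sin(6*t) is -t**2*cos(6*t)/6 + t*sin(6*t)/18 + t*cos(6*t)/6 - sin(6*t)/36 + cos(6*t)/108; evaluating from 0 to pi: ∫_{0}^{pi} (t**2 - t) sin(6*t) dt = (-pi**2/6 + 1/108 + pi/6) - (1/108) = pi*(1 - pi)/6.
Hence b_6 = (2/pi)·(pi*(1 - pi)/6) = 1/3 - pi/3.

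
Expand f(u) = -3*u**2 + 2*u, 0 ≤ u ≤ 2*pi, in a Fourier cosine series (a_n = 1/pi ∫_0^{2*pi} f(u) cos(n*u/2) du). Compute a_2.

-12

a_2 = 1/pi ∫_0^{2*pi} (-3*u**2 + 2*u) cos(u) du.
Integrating by parts twice (tabular method), an antiderivative of (-3*u**2 + 2*u) cos(u) is -3*u**2*sin(u) + 2*u*sin(u) - 6*u*cos(u) + 6*sin(u) + 2*cos(u); evaluating from 0 to 2*pi: ∫_{0}^{2*pi} (-3*u**2 + 2*u) cos(u) du = (2 - 12*pi) - (2) = -12*pi.
Hence a_2 = (1/pi)·(-12*pi) = -12.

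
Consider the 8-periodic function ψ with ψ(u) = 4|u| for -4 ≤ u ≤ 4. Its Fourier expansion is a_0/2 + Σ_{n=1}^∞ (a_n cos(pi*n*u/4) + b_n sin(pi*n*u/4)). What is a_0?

a_0 = 1/4 ∫_{-4}^{4} ψ(u) du = 1/4 · (64) = 16.

16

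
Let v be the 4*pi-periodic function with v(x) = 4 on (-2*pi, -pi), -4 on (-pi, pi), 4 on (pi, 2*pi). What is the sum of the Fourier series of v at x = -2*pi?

4

x = -2*pi differs from x = 2*pi by -1 full period(s), and the series is 4*pi-periodic.
v is continuous at x = 2*pi with value 4, so the series converges to 4 there.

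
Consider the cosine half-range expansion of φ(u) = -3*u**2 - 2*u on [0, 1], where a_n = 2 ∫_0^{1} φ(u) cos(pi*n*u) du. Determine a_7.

20/(49*pi**2)

a_7 = 2 ∫_0^{1} (-3*u**2 - 2*u) cos(7*pi*u) du.
Integrating by parts twice (tabular method), an antiderivative of (-3*u**2 - 2*u) cos(7*pi*u) is -3*u**2*sin(7*pi*u)/(7*pi) - 2*u*sin(7*pi*u)/(7*pi) - 6*u*cos(7*pi*u)/(49*pi**2) + 6*sin(7*pi*u)/(343*pi**3) - 2*cos(7*pi*u)/(49*pi**2); evaluating from 0 to 1: ∫_{0}^{1} (-3*u**2 - 2*u) cos(7*pi*u) du = (8/(49*pi**2)) - (-2/(49*pi**2)) = 10/(49*pi**2).
Hence a_7 = 2·(10/(49*pi**2)) = 20/(49*pi**2).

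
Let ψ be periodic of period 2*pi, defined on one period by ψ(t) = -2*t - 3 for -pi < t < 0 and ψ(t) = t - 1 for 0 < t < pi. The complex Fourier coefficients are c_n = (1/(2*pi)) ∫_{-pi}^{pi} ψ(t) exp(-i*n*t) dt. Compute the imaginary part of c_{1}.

Since ψ is real-valued, Im(c_{1}) = -(1/(2*pi)) ∫_{-pi}^{pi} ψ(t) sin(t) dt = -b_{1}/2.
Split the integral at the breakpoints.
Integrating by parts (boundary term plus one more integral), an antiderivative of (-2*t - 3) sin(t) is 2*t*cos(t) - 2*sin(t) + 3*cos(t); evaluating from -pi to 0: ∫_{-pi}^{0} (-2*t - 3) sin(t) dt = (3) - (-3 + 2*pi) = 6 - 2*pi.
Integrating by parts (boundary term plus one more integral), an antiderivative of (t - 1) sin(t) is -t*cos(t) + sin(t) + cos(t); evaluating from 0 to pi: ∫_{0}^{pi} (t - 1) sin(t) dt = (-1 + pi) - (1) = -2 + pi.
So ∫_{-pi}^{pi} ψ(t) sin(t) dt = 4 - pi.
Hence Im(c_{1}) = (-1/(2*pi))·(4 - pi) = (-4 + pi)/(2*pi).

(-4 + pi)/(2*pi)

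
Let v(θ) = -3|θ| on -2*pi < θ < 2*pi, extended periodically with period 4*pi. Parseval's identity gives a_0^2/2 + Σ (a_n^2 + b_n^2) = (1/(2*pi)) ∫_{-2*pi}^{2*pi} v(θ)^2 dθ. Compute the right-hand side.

24*pi**2

(1/(2*pi)) ∫_{-2*pi}^{2*pi} v(θ)^2 dθ = (1/(2*pi)) · (48*pi**3) = 24*pi**2.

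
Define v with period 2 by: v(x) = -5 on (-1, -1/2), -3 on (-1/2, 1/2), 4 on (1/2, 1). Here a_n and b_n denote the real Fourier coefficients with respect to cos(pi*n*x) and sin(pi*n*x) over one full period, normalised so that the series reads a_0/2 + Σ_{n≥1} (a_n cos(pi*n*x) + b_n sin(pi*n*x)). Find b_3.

3/pi

b_3 = ∫_{-1}^{1} v(x) sin(3*pi*x) dx.
Split the integral at the breakpoints.
Directly, an antiderivative of (-5) sin(3*pi*x) is 5*cos(3*pi*x)/(3*pi); evaluating from -1 to -1/2: ∫_{-1}^{-1/2} (-5) sin(3*pi*x) dx = (0) - (-5/(3*pi)) = 5/(3*pi).
Directly, an antiderivative of (-3) sin(3*pi*x) is cos(3*pi*x)/pi; evaluating from -1/2 to 1/2: ∫_{-1/2}^{1/2} (-3) sin(3*pi*x) dx = (0) - (0) = 0.
Directly, an antiderivative of (4) sin(3*pi*x) is -4*cos(3*pi*x)/(3*pi); evaluating from 1/2 to 1: ∫_{1/2}^{1} (4) sin(3*pi*x) dx = (4/(3*pi)) - (0) = 4/(3*pi).
Summing the pieces gives b_3 = 3/pi.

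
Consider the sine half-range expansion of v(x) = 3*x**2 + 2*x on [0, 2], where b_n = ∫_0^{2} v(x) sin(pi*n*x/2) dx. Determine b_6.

b_6 = ∫_0^{2} (3*x**2 + 2*x) sin(3*pi*x) dx.
Integrating by parts twice (tabular method), an antiderivative of (3*x**2 + 2*x) sin(3*pi*x) is -x**2*cos(3*pi*x)/pi + 2*x*sin(3*pi*x)/(3*pi**2) - 2*x*cos(3*pi*x)/(3*pi) + 2*sin(3*pi*x)/(9*pi**2) + 2*cos(3*pi*x)/(9*pi**3); evaluating from 0 to 2: ∫_{0}^{2} (3*x**2 + 2*x) sin(3*pi*x) dx = (2*(1 - 24*pi**2)/(9*pi**3)) - (2/(9*pi**3)) = -16/(3*pi).
Hence b_6 = -16/(3*pi).

-16/(3*pi)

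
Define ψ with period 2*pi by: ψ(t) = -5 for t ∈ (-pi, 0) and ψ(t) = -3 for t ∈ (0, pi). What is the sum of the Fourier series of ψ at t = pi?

At t = pi the one-sided limits are ψ(pi^-) = -3 and ψ(pi^+) = -5.
By Dirichlet's theorem the series converges to their average, [(-3) + (-5)]/2 = -4.

-4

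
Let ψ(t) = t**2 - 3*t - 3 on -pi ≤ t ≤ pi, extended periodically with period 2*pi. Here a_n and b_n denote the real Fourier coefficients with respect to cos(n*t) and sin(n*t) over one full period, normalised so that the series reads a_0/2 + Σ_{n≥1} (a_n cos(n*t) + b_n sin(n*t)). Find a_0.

a_0 = 1/pi ∫_{-pi}^{pi} ψ(t) dt = 1/pi · (2*pi*(-9 + pi**2)/3) = -6 + 2*pi**2/3.

-6 + 2*pi**2/3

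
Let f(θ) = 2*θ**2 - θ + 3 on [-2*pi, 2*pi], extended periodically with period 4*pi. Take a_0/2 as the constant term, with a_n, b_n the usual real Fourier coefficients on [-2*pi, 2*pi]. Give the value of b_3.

b_3 = (1/(2*pi)) ∫_{-2*pi}^{2*pi} f(θ) sin(3*θ/2) dθ.
Integrating by parts twice (tabular method), an antiderivative of (2*θ**2 - θ + 3) sin(3*θ/2) is -4*θ**2*cos(3*θ/2)/3 + 16*θ*sin(3*θ/2)/9 + 2*θ*cos(3*θ/2)/3 - 4*sin(3*θ/2)/9 - 22*cos(3*θ/2)/27; evaluating from -2*pi to 2*pi: ∫_{-2*pi}^{2*pi} (2*θ**2 - θ + 3) sin(3*θ/2) dθ = (-4*pi/3 + 22/27 + 16*pi**2/3) - (22/27 + 4*pi/3 + 16*pi**2/3) = -8*pi/3.
Hence b_3 = (1/(2*pi))·(-8*pi/3) = -4/3.

-4/3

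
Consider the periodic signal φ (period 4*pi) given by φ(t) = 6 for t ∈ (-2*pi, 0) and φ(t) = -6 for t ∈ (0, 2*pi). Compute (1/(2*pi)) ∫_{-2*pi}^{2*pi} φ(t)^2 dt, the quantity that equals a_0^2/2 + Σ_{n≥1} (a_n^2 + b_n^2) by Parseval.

(1/(2*pi)) ∫_{-2*pi}^{2*pi} φ(t)^2 dt = (1/(2*pi)) · (144*pi) = 72.

72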